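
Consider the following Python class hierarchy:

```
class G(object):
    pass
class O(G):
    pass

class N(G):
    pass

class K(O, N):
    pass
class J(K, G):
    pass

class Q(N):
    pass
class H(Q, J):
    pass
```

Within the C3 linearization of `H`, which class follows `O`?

N

L[H] = H + merge(L[Q], L[J], [Q J])
  take Q:  [Q N G object] + [J K O N G object] + [Q J]
  take J:  [N G object] + [J K O N G object] + [J]
  take K:  [N G object] + [K O N G object]
  take O:  [N G object] + [O N G object]
  take N:  [N G object] + [N G object]
  take G:  [G object] + [G object]
  take object:  [object] + [object]
MRO: H Q J K O N G object
O is at position 4; next is N.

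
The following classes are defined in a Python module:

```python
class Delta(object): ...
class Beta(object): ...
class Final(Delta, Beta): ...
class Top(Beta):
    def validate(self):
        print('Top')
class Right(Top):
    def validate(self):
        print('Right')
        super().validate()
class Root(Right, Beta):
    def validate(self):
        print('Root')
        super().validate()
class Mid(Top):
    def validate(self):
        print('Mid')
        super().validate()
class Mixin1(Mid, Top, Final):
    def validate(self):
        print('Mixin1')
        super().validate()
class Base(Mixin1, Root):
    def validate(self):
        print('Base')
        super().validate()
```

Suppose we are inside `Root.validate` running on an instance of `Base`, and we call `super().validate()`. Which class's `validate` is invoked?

Right

L[Base] = Base + merge(L[Mixin1], L[Root], [Mixin1 Root])
  take Mixin1:  [Mixin1 Mid Top Final Delta Beta object] + [Root Right Top Beta object] + [Mixin1 Root]
  take Mid:  [Mid Top Final Delta Beta object] + [Root Right Top Beta object] + [Root]
  take Root:  [Top Final Delta Beta object] + [Root Right Top Beta object] + [Root]
  take Right:  [Top Final Delta Beta object] + [Right Top Beta object]
  take Top:  [Top Final Delta Beta object] + [Top Beta object]
  take Final:  [Final Delta Beta object] + [Beta object]
  take Delta:  [Delta Beta object] + [Beta object]
  take Beta:  [Beta object] + [Beta object]
  take object:  [object] + [object]
MRO: Base Mixin1 Mid Root Right Top Final Delta Beta object
super() in Root.validate on a Base instance goes to the class after Root in Base's MRO: Right.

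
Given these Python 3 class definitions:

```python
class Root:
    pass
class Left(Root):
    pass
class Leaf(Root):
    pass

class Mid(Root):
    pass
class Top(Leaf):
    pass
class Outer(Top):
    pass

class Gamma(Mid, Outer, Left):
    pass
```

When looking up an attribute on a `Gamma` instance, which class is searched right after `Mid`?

L[Gamma] = Gamma + merge(L[Mid], L[Outer], L[Left], [Mid Outer Left])
  take Mid:  [Mid Root object] + [Outer Top Leaf Root object] + [Left Root object] + [Mid Outer Left]
  take Outer:  [Root object] + [Outer Top Leaf Root object] + [Left Root object] + [Outer Left]
  take Top:  [Root object] + [Top Leaf Root object] + [Left Root object] + [Left]
  take Leaf:  [Root object] + [Leaf Root object] + [Left Root object] + [Left]
  take Left:  [Root object] + [Root object] + [Left Root object] + [Left]
  take Root:  [Root object] + [Root object] + [Root object]
  take object:  [object] + [object] + [object]
MRO: Gamma Mid Outer Top Leaf Left Root object
Mid is at position 1; next is Outer.

Outer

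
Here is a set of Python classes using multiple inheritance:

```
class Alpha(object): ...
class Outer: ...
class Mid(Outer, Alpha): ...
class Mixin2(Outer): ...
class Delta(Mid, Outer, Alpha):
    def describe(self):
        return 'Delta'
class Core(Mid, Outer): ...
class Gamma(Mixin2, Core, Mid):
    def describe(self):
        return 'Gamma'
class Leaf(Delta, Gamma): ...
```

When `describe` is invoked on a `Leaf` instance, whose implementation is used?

L[Leaf] = Leaf + merge(L[Delta], L[Gamma], [Delta Gamma])
  take Delta:  [Delta Mid Outer Alpha object] + [Gamma Mixin2 Core Mid Outer Alpha object] + [Delta Gamma]
  take Gamma:  [Mid Outer Alpha object] + [Gamma Mixin2 Core Mid Outer Alpha object] + [Gamma]
  take Mixin2:  [Mid Outer Alpha object] + [Mixin2 Core Mid Outer Alpha object]
  take Core:  [Mid Outer Alpha object] + [Core Mid Outer Alpha object]
  take Mid:  [Mid Outer Alpha object] + [Mid Outer Alpha object]
  take Outer:  [Outer Alpha object] + [Outer Alpha object]
  take Alpha:  [Alpha object] + [Alpha object]
  take object:  [object] + [object]
MRO: Leaf Delta Gamma Mixin2 Core Mid Outer Alpha object
describe is defined in: Delta, Gamma. First along the MRO is Delta.

Delta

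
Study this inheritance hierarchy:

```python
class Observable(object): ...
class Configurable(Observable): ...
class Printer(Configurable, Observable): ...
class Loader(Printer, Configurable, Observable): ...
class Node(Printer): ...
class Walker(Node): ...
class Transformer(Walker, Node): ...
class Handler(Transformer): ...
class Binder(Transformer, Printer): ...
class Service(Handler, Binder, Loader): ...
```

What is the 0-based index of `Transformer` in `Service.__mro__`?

3

L[Service] = Service + merge(L[Handler], L[Binder], L[Loader], [Handler Binder Loader])
  take Handler:  [Handler Transformer Walker Node Printer Configurable Observable object] + [Binder Transformer Walker Node Printer Configurable Observable object] + [Loader Printer Configurable Observable object] + [Handler Binder Loader]
  take Binder:  [Transformer Walker Node Printer Configurable Observable object] + [Binder Transformer Walker Node Printer Configurable Observable object] + [Loader Printer Configurable Observable object] + [Binder Loader]
  take Transformer:  [Transformer Walker Node Printer Configurable Observable object] + [Transformer Walker Node Printer Configurable Observable object] + [Loader Printer Configurable Observable object] + [Loader]
  take Walker:  [Walker Node Printer Configurable Observable object] + [Walker Node Printer Configurable Observable object] + [Loader Printer Configurable Observable object] + [Loader]
  take Node:  [Node Printer Configurable Observable object] + [Node Printer Configurable Observable object] + [Loader Printer Configurable Observable object] + [Loader]
  take Loader:  [Printer Configurable Observable object] + [Printer Configurable Observable object] + [Loader Printer Configurable Observable object] + [Loader]
  take Printer:  [Printer Configurable Observable object] + [Printer Configurable Observable object] + [Printer Configurable Observable object]
  take Configurable:  [Configurable Observable object] + [Configurable Observable object] + [Configurable Observable object]
  take Observable:  [Observable object] + [Observable object] + [Observable object]
  take object:  [object] + [object] + [object]
MRO: Service Handler Binder Transformer Walker Node Loader Printer Configurable Observable object
Transformer sits at index 3.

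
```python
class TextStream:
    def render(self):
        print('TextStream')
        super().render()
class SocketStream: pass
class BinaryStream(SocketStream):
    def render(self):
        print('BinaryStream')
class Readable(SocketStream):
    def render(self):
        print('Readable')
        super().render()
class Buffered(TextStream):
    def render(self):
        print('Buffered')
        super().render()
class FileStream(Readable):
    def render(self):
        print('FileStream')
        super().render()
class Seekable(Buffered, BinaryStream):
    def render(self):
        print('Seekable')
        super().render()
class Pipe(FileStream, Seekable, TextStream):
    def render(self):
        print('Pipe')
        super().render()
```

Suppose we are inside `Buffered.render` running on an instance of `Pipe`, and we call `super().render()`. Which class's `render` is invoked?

TextStream

L[Pipe] = Pipe + merge(L[FileStream], L[Seekable], L[TextStream], [FileStream Seekable TextStream])
  take FileStream:  [FileStream Readable SocketStream object] + [Seekable Buffered TextStream BinaryStream SocketStream object] + [TextStream object] + [FileStream Seekable TextStream]
  take Readable:  [Readable SocketStream object] + [Seekable Buffered TextStream BinaryStream SocketStream object] + [TextStream object] + [Seekable TextStream]
  take Seekable:  [SocketStream object] + [Seekable Buffered TextStream BinaryStream SocketStream object] + [TextStream object] + [Seekable TextStream]
  take Buffered:  [SocketStream object] + [Buffered TextStream BinaryStream SocketStream object] + [TextStream object] + [TextStream]
  take TextStream:  [SocketStream object] + [TextStream BinaryStream SocketStream object] + [TextStream object] + [TextStream]
  take BinaryStream:  [SocketStream object] + [BinaryStream SocketStream object] + [object]
  take SocketStream:  [SocketStream object] + [SocketStream object] + [object]
  take object:  [object] + [object] + [object]
MRO: Pipe FileStream Readable Seekable Buffered TextStream BinaryStream SocketStream object
super() in Buffered.render on a Pipe instance goes to the class after Buffered in Pipe's MRO: TextStream.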